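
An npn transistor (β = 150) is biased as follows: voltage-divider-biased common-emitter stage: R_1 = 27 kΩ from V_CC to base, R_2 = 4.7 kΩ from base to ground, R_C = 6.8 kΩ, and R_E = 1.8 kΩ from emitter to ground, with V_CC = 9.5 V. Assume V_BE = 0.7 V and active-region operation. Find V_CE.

V_CE ≈ 6.2 V

Thevenize the base divider: V_Th = V_CC·R_2/(R_1+R_2) = 9.5×4.7/31.7 = 1.41 V, R_Th = R_1‖R_2 = 4 kΩ.
Base-emitter loop: V_Th = I_B·R_Th + V_BE + (β+1)I_B·R_E, so I_B = (1.41 − 0.7) / (4 + 151×1.8) = 0.00257 mA.
I_C = β·I_B = 150×0.00257 = 0.385 mA, and I_E = (β+1)I_B = 0.388 mA.
V_CE = V_CC − I_C·R_C − I_E·R_E = 9.5 − 0.385×6.8 − 0.388×1.8 = 6.18 V.
V_CE = 6.18 V > 0.2 V confirms active-region operation.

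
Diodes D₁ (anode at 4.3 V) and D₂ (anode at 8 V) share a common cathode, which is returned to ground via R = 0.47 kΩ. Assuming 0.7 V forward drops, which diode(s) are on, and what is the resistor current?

Assume both conduct. Then node N would need to be at both 4.3−0.7 = 3.6 V and 8−0.7 = 7.3 V, which is impossible.
Assume only D₂ conducts: V_N = 8 − 0.7 = 7.3 V, so I_R = 7.3/0.47 = 15.5 mA.
Check D₁: its anode-to-cathode voltage is 4.3 − 7.3 = -3 V < 0.7 V, so it is off. The assumption is consistent.

Only D₂ conducts; I_R ≈ 16 mA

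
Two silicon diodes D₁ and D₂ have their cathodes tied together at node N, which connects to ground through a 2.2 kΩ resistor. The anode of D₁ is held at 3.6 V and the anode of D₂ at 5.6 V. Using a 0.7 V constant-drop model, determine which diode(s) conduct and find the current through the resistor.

Assume both conduct. Then node N would need to be at both 3.6−0.7 = 2.9 V and 5.6−0.7 = 4.9 V, which is impossible.
Assume only D₂ conducts: V_N = 5.6 − 0.7 = 4.9 V, so I_R = 4.9/2.2 = 2.23 mA.
Check D₁: its anode-to-cathode voltage is 3.6 − 4.9 = -1.3 V < 0.7 V, so it is off. The assumption is consistent.

Only D₂ conducts; I_R ≈ 2.2 mA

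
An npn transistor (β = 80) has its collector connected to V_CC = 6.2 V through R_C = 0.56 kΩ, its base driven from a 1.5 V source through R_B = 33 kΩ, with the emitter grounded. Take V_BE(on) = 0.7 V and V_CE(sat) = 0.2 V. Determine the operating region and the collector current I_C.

Assume active. Base-emitter loop: I_B = (V_BB − V_BE)/R_B = (1.5 − 0.7)/33 = 0.0242 mA.
I_C = β·I_B = 80×0.0242 = 1.94 mA.
V_CE = V_CC − I_C·R_C = 6.2 − 1.94×0.56 = 5.11 V > V_CE(sat), so the active-region assumption holds.

active; I_C ≈ 1.9 mA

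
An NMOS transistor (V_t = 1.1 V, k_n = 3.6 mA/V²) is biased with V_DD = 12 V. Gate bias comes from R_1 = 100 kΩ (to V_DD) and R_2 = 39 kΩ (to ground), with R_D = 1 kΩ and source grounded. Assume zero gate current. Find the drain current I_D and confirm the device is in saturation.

V_G = V_DD·R_2/(R_1+R_2) = 12×39/139 = 3.37 V. With the source grounded, V_GS = V_G = 3.37 V.
Assume saturation: I_D = (k_n/2)(V_GS − V_t)² = (3.6/2)×(3.37 − 1.1)² = 1.8×2.27² = 9.25 mA.
V_DS = V_DD − I_D·R_D = 12 − 9.25×1 = 2.75 V.
Saturation requires V_DS ≥ V_GS − V_t = 2.27 V; 2.75 ≥ 2.27 ✓.

I_D ≈ 9.2 mA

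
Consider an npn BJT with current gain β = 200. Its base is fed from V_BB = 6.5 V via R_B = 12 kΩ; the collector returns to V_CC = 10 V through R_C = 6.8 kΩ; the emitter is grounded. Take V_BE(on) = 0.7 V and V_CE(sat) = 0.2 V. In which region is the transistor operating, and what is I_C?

saturation; I_C ≈ 1.4 mA

Assume active: I_B = (6.5 − 0.7)/12 = 0.483 mA, giving I_C = β·I_B = 96.7 mA.
But then V_CE = 10 − 96.7×6.8 = -647 V < V_CE(sat) = 0.2 V — impossible in the active region.
So the transistor is saturated. With V_CE = 0.2 V, I_C = (V_CC − 0.2)/R_C = 9.8/6.8 = 1.44 mA.
Check: β·I_B = 96.7 mA > I_C = 1.44 mA, confirming saturation.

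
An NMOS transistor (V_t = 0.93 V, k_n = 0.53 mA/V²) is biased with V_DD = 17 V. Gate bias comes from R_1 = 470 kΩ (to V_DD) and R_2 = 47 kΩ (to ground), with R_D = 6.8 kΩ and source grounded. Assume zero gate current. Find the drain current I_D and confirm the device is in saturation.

I_D ≈ 0.1 mA

V_G = V_DD·R_2/(R_1+R_2) = 17×47/517 = 1.55 V. With the source grounded, V_GS = V_G = 1.55 V.
Assume saturation: I_D = (k_n/2)(V_GS − V_t)² = (0.53/2)×(1.55 − 0.93)² = 0.265×0.615² = 0.1 mA.
V_DS = V_DD − I_D·R_D = 17 − 0.1×6.8 = 16.3 V.
Saturation requires V_DS ≥ V_GS − V_t = 0.615 V; 16.3 ≥ 0.615 ✓.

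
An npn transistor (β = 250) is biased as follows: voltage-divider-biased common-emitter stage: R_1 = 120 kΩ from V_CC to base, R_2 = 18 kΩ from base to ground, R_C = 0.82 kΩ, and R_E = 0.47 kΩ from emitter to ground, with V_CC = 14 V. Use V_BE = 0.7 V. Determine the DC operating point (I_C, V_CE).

Thevenize the base divider: V_Th = V_CC·R_2/(R_1+R_2) = 14×18/138 = 1.83 V, R_Th = R_1‖R_2 = 15.7 kΩ.
Base-emitter loop: V_Th = I_B·R_Th + V_BE + (β+1)I_B·R_E, so I_B = (1.83 − 0.7) / (15.7 + 251×0.47) = 0.00843 mA.
I_C = β·I_B = 250×0.00843 = 2.11 mA, and I_E = (β+1)I_B = 2.12 mA.
V_CE = V_CC − I_C·R_C − I_E·R_E = 14 − 2.11×0.82 − 2.12×0.47 = 11.3 V.
V_CE = 11.3 V > 0.2 V confirms active-region operation.

I_C ≈ 2.1 mA, V_CE ≈ 11 V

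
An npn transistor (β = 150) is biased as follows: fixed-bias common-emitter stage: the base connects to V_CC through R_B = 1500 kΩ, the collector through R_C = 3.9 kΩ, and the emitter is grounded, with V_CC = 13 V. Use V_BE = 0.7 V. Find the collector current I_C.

Base loop: V_CC = I_B·R_B + V_BE, so I_B = (13 − 0.7)/1500 kΩ = 0.0082 mA.
In the active region I_C = β·I_B = 150 × 0.0082 = 1.23 mA.
Collector loop: V_CE = V_CC − I_C·R_C = 13 − 1.23×3.9 = 8.2 V.
Since V_CE = 8.2 V > V_CE(sat) ≈ 0.2 V, the transistor is in the active region as assumed.

I_C ≈ 1.2 mA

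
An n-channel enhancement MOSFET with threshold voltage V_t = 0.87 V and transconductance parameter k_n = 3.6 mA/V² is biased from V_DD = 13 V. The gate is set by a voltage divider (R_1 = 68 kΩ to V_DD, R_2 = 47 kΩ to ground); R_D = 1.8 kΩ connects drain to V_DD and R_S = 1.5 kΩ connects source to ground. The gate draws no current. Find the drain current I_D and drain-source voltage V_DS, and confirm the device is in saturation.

V_G = V_DD·R_2/(R_1+R_2) = 13×47/115 = 5.31 V.
Assume saturation: I_D = (k_n/2)(V_GS − V_t)² with V_GS = V_G − I_D·R_S = 5.31 − 1.5·I_D.
Substituting gives 4.05·I_D² − 25·I_D + 35.5 = 0, with roots I_D = 2.22 or 3.95 mA.
The root I_D = 3.95 mA gives V_GS = -0.611 V ≤ V_t, so take I_D = 2.22 mA.
Then V_GS = 1.98 V and V_DS = V_DD − I_D(R_D+R_S) = 13 − 2.22×3.3 = 5.67 V.
Saturation requires V_DS ≥ V_GS − V_t = 1.11 V; 5.67 ≥ 1.11 ✓.

I_D ≈ 2.2 mA, V_DS ≈ 5.7 V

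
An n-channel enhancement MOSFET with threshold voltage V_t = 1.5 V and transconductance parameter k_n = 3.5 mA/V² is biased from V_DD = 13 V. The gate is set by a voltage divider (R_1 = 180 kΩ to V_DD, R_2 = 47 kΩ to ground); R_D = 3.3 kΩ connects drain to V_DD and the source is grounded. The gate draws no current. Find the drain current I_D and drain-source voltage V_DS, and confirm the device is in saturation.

V_G = V_DD·R_2/(R_1+R_2) = 13×47/227 = 2.69 V. With the source grounded, V_GS = V_G = 2.69 V.
Assume saturation: I_D = (k_n/2)(V_GS − V_t)² = (3.5/2)×(2.69 − 1.5)² = 1.75×1.19² = 2.48 mA.
V_DS = V_DD − I_D·R_D = 13 − 2.48×3.3 = 4.8 V.
Saturation requires V_DS ≥ V_GS − V_t = 1.19 V; 4.8 ≥ 1.19 ✓.

I_D ≈ 2.5 mA, V_DS ≈ 4.8 V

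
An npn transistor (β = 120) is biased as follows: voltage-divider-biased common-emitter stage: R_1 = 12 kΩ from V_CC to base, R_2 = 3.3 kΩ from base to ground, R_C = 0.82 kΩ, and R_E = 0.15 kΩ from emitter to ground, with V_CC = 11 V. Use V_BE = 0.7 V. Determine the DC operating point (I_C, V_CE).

I_C ≈ 9.7 mA, V_CE ≈ 1.6 V

Thevenize the base divider: V_Th = V_CC·R_2/(R_1+R_2) = 11×3.3/15.3 = 2.37 V, R_Th = R_1‖R_2 = 2.59 kΩ.
Base-emitter loop: V_Th = I_B·R_Th + V_BE + (β+1)I_B·R_E, so I_B = (2.37 − 0.7) / (2.59 + 121×0.15) = 0.0807 mA.
I_C = β·I_B = 120×0.0807 = 9.68 mA, and I_E = (β+1)I_B = 9.76 mA.
V_CE = V_CC − I_C·R_C − I_E·R_E = 11 − 9.68×0.82 − 9.76×0.15 = 1.6 V.
V_CE = 1.6 V > 0.2 V confirms active-region operation.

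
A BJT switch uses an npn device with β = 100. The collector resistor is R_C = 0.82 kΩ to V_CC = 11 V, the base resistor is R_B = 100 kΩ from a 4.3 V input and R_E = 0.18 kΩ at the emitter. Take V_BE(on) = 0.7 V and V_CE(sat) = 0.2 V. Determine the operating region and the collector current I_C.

Assume active. Base-emitter loop: I_B = (V_BB − V_BE)/(R_B + (β+1)R_E) = (4.3 − 0.7)/(100 + 101×0.18) = 0.0305 mA.
I_C = β·I_B = 100×0.0305 = 3.05 mA.
V_CE = V_CC − I_C·R_C − I_E·R_E = 11 − 3.05×0.82 − 3.08×0.18 = 7.95 V > V_CE(sat), so the active-region assumption holds.

active; I_C ≈ 3 mA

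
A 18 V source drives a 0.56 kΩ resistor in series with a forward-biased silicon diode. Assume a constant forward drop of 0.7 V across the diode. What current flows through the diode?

KVL around the loop: 18 = V_D + I·R = 0.7 + I × 0.56 kΩ.
So I = (18 − 0.7) / 0.56 kΩ = 17.3 / 0.56 = 30.9 mA.

I ≈ 31 mA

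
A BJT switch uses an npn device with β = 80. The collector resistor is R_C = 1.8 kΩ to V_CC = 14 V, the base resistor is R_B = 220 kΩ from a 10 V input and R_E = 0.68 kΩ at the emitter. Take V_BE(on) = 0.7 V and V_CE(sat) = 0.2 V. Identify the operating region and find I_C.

Assume active. Base-emitter loop: I_B = (V_BB − V_BE)/(R_B + (β+1)R_E) = (10 − 0.7)/(220 + 81×0.68) = 0.0338 mA.
I_C = β·I_B = 80×0.0338 = 2.7 mA.
V_CE = V_CC − I_C·R_C − I_E·R_E = 14 − 2.7×1.8 − 2.74×0.68 = 7.27 V > V_CE(sat), so the active-region assumption holds.

active; I_C ≈ 2.7 mA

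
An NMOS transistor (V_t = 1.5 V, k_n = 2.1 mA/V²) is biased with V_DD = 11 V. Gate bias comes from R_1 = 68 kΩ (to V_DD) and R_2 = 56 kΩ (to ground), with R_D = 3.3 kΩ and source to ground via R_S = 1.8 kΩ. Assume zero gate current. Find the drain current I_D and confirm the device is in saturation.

V_G = V_DD·R_2/(R_1+R_2) = 11×56/124 = 4.97 V.
Assume saturation: I_D = (k_n/2)(V_GS − V_t)² with V_GS = V_G − I_D·R_S = 4.97 − 1.8·I_D.
Substituting gives 3.4·I_D² − 14.1·I_D + 12.6 = 0, with roots I_D = 1.31 or 2.84 mA.
The root I_D = 2.84 mA gives V_GS = -0.145 V ≤ V_t, so take I_D = 1.31 mA.
Then V_GS = 2.62 V and V_DS = V_DD − I_D(R_D+R_S) = 11 − 1.31×5.1 = 4.34 V.
Saturation requires V_DS ≥ V_GS − V_t = 1.12 V; 4.34 ≥ 1.12 ✓.

I_D ≈ 1.3 mA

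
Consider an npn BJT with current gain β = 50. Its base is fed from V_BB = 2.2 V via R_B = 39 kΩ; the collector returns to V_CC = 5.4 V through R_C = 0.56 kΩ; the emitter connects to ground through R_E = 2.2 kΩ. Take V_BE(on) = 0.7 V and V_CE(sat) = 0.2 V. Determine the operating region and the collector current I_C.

Assume active. Base-emitter loop: I_B = (V_BB − V_BE)/(R_B + (β+1)R_E) = (2.2 − 0.7)/(39 + 51×2.2) = 0.00992 mA.
I_C = β·I_B = 50×0.00992 = 0.496 mA.
V_CE = V_CC − I_C·R_C − I_E·R_E = 5.4 − 0.496×0.56 − 0.506×2.2 = 4.01 V > V_CE(sat), so the active-region assumption holds.

active; I_C ≈ 0.5 mA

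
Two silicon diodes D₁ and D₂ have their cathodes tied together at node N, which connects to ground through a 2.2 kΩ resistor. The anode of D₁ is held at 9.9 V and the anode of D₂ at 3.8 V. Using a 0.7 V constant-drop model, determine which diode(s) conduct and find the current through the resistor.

Assume both conduct. Then node N would need to be at both 9.9−0.7 = 9.2 V and 3.8−0.7 = 3.1 V, which is impossible.
Assume only D₁ conducts: V_N = 9.9 − 0.7 = 9.2 V, so I_R = 9.2/2.2 = 4.18 mA.
Check D₂: its anode-to-cathode voltage is 3.8 − 9.2 = -5.4 V < 0.7 V, so it is off. The assumption is consistent.

Only D₁ conducts; I_R ≈ 4.2 mA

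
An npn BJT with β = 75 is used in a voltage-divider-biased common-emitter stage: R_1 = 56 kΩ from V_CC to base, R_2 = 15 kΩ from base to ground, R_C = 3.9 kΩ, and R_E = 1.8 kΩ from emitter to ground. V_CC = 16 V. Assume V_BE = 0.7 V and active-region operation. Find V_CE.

Thevenize the base divider: V_Th = V_CC·R_2/(R_1+R_2) = 16×15/71 = 3.38 V, R_Th = R_1‖R_2 = 11.8 kΩ.
Base-emitter loop: V_Th = I_B·R_Th + V_BE + (β+1)I_B·R_E, so I_B = (3.38 − 0.7) / (11.8 + 76×1.8) = 0.018 mA.
I_C = β·I_B = 75×0.018 = 1.35 mA, and I_E = (β+1)I_B = 1.37 mA.
V_CE = V_CC − I_C·R_C − I_E·R_E = 16 − 1.35×3.9 − 1.37×1.8 = 8.26 V.
V_CE = 8.26 V > 0.2 V confirms active-region operation.

V_CE ≈ 8.3 V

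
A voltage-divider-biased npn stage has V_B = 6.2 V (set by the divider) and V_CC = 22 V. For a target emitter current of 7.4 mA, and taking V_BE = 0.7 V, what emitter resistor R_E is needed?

R_E ≈ 0.74 kΩ

V_E = V_B − V_BE = 6.2 − 0.7 = 5.5 V.
R_E = V_E / I_E = 5.5 / 7.4 = 0.743 kΩ.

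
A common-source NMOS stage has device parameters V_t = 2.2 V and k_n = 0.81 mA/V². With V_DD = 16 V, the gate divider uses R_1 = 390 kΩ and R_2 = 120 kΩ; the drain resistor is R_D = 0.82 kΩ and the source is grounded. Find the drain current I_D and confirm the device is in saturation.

I_D ≈ 0.99 mA

V_G = V_DD·R_2/(R_1+R_2) = 16×120/510 = 3.76 V. With the source grounded, V_GS = V_G = 3.76 V.
Assume saturation: I_D = (k_n/2)(V_GS − V_t)² = (0.81/2)×(3.76 − 2.2)² = 0.405×1.56² = 0.992 mA.
V_DS = V_DD − I_D·R_D = 16 − 0.992×0.82 = 15.2 V.
Saturation requires V_DS ≥ V_GS − V_t = 1.56 V; 15.2 ≥ 1.56 ✓.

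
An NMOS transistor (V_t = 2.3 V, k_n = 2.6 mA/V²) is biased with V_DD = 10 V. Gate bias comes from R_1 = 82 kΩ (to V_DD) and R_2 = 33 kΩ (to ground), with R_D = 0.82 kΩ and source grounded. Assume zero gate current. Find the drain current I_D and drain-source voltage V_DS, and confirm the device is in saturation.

I_D ≈ 0.42 mA, V_DS ≈ 9.7 V

V_G = V_DD·R_2/(R_1+R_2) = 10×33/115 = 2.87 V. With the source grounded, V_GS = V_G = 2.87 V.
Assume saturation: I_D = (k_n/2)(V_GS − V_t)² = (2.6/2)×(2.87 − 2.3)² = 1.3×0.57² = 0.422 mA.
V_DS = V_DD − I_D·R_D = 10 − 0.422×0.82 = 9.65 V.
Saturation requires V_DS ≥ V_GS − V_t = 0.57 V; 9.65 ≥ 0.57 ✓.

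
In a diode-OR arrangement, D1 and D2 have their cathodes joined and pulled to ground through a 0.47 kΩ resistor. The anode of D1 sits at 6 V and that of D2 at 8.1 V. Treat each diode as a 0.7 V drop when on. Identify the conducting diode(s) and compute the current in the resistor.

Assume both conduct. Then node N would need to be at both 6−0.7 = 5.3 V and 8.1−0.7 = 7.4 V, which is impossible.
Assume only D2 conducts: V_N = 8.1 − 0.7 = 7.4 V, so I_R = 7.4/0.47 = 15.7 mA.
Check D1: its anode-to-cathode voltage is 6 − 7.4 = -1.4 V < 0.7 V, so it is off. The assumption is consistent.

Only D2 conducts; I_R ≈ 16 mA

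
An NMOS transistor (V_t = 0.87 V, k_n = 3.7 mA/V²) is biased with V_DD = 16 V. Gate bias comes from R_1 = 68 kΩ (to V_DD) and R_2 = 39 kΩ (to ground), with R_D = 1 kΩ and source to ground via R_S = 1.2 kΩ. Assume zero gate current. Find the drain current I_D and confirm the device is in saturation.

V_G = V_DD·R_2/(R_1+R_2) = 16×39/107 = 5.83 V.
Assume saturation: I_D = (k_n/2)(V_GS − V_t)² with V_GS = V_G − I_D·R_S = 5.83 − 1.2·I_D.
Substituting gives 2.66·I_D² − 23·I_D + 45.5 = 0, with roots I_D = 3.06 or 5.58 mA.
The root I_D = 5.58 mA gives V_GS = -0.867 V ≤ V_t, so take I_D = 3.06 mA.
Then V_GS = 2.16 V and V_DS = V_DD − I_D(R_D+R_S) = 16 − 3.06×2.2 = 9.26 V.
Saturation requires V_DS ≥ V_GS − V_t = 1.29 V; 9.26 ≥ 1.29 ✓.

I_D ≈ 3.1 mA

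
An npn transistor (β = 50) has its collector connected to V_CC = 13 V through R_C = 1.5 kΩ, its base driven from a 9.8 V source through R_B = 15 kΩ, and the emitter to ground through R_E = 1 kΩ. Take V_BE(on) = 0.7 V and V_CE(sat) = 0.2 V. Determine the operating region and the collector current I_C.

saturation; I_C ≈ 5 mA

Assume active: I_B = (9.8 − 0.7)/(15 + 51×1) = 0.138 mA, I_C = β·I_B = 6.89 mA.
Then V_CE = 13 − 6.89×1.5 − 7.03×1 = -4.37 V < 0.2 V — the active assumption fails.
Re-solve with V_CE = 0.2 V. KCL at the emitter: V_E/R_E = (V_BB−0.7−V_E)/R_B + (V_CC−0.2−V_E)/R_C, giving V_E = 5.27 V.
I_C = (V_CC − 0.2 − V_E)/R_C = (12.8 − 5.27)/1.5 = 5.02 mA.
Check: I_B = (9.1 − 5.27)/15 = 0.255 mA, and β·I_B = 12.8 mA > I_C, confirming saturation.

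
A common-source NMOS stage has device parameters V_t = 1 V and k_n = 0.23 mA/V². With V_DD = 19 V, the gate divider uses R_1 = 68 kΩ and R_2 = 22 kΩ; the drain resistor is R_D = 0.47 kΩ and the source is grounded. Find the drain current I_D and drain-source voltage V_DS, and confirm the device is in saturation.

V_G = V_DD·R_2/(R_1+R_2) = 19×22/90 = 4.64 V. With the source grounded, V_GS = V_G = 4.64 V.
Assume saturation: I_D = (k_n/2)(V_GS − V_t)² = (0.23/2)×(4.64 − 1)² = 0.115×3.64² = 1.53 mA.
V_DS = V_DD − I_D·R_D = 19 − 1.53×0.47 = 18.3 V.
Saturation requires V_DS ≥ V_GS − V_t = 3.64 V; 18.3 ≥ 3.64 ✓.

I_D ≈ 1.5 mA, V_DS ≈ 18 V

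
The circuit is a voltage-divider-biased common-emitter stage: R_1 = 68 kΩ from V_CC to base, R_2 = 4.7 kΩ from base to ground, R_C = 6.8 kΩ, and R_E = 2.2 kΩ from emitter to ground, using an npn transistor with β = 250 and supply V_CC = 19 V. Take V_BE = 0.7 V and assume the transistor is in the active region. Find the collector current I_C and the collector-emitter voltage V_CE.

I_C ≈ 0.24 mA, V_CE ≈ 17 V

Thevenize the base divider: V_Th = V_CC·R_2/(R_1+R_2) = 19×4.7/72.7 = 1.23 V, R_Th = R_1‖R_2 = 4.4 kΩ.
Base-emitter loop: V_Th = I_B·R_Th + V_BE + (β+1)I_B·R_E, so I_B = (1.23 − 0.7) / (4.4 + 251×2.2) = 0.000949 mA.
I_C = β·I_B = 250×0.000949 = 0.237 mA, and I_E = (β+1)I_B = 0.238 mA.
V_CE = V_CC − I_C·R_C − I_E·R_E = 19 − 0.237×6.8 − 0.238×2.2 = 16.9 V.
V_CE = 16.9 V > 0.2 V confirms active-region operation.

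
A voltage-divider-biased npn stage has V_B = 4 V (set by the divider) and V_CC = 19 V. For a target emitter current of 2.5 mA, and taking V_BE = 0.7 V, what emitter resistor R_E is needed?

V_E = V_B − V_BE = 4 − 0.7 = 3.3 V.
R_E = V_E / I_E = 3.3 / 2.5 = 1.32 kΩ.

R_E ≈ 1.3 kΩ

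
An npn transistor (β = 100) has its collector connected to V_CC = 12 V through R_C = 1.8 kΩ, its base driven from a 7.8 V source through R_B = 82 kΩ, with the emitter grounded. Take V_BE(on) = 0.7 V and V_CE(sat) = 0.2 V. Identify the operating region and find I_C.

Assume active: I_B = (7.8 − 0.7)/82 = 0.0866 mA, giving I_C = β·I_B = 8.66 mA.
But then V_CE = 12 − 8.66×1.8 = -3.59 V < V_CE(sat) = 0.2 V — impossible in the active region.
So the transistor is saturated. With V_CE = 0.2 V, I_C = (V_CC − 0.2)/R_C = 11.8/1.8 = 6.56 mA.
Check: β·I_B = 8.66 mA > I_C = 6.56 mA, confirming saturation.

saturation; I_C ≈ 6.6 mA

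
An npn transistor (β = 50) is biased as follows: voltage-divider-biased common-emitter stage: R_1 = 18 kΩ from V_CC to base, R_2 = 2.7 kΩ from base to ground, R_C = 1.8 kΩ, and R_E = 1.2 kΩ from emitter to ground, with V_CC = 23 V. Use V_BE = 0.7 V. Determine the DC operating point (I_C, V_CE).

Thevenize the base divider: V_Th = V_CC·R_2/(R_1+R_2) = 23×2.7/20.7 = 3 V, R_Th = R_1‖R_2 = 2.35 kΩ.
Base-emitter loop: V_Th = I_B·R_Th + V_BE + (β+1)I_B·R_E, so I_B = (3 − 0.7) / (2.35 + 51×1.2) = 0.0362 mA.
I_C = β·I_B = 50×0.0362 = 1.81 mA, and I_E = (β+1)I_B = 1.85 mA.
V_CE = V_CC − I_C·R_C − I_E·R_E = 23 − 1.81×1.8 − 1.85×1.2 = 17.5 V.
V_CE = 17.5 V > 0.2 V confirms active-region operation.

I_C ≈ 1.8 mA, V_CE ≈ 18 V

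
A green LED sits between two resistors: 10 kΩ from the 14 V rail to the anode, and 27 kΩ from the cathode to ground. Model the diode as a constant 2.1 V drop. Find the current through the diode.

The two resistors are in series with the diode, so KVL gives 14 = I·10 + 2.1 + I·27.
I = (14 − 2.1) / (10 + 27) kΩ = 11.9 / 37 = 0.322 mA.

I ≈ 0.32 mA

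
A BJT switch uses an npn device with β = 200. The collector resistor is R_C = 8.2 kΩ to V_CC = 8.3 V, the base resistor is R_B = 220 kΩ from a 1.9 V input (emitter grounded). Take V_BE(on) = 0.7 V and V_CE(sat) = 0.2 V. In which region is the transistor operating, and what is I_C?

Assume active: I_B = (1.9 − 0.7)/220 = 0.00545 mA, giving I_C = β·I_B = 1.09 mA.
But then V_CE = 8.3 − 1.09×8.2 = -0.645 V < V_CE(sat) = 0.2 V — impossible in the active region.
So the transistor is saturated. With V_CE = 0.2 V, I_C = (V_CC − 0.2)/R_C = 8.1/8.2 = 0.988 mA.
Check: β·I_B = 1.09 mA > I_C = 0.988 mA, confirming saturation.

saturation; I_C ≈ 0.99 mA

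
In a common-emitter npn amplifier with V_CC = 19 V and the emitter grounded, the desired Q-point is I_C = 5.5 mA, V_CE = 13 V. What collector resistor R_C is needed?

R_C ≈ 1.1 kΩ

Collector loop: V_CC = I_C·R_C + V_CE.
R_C = (V_CC − V_CE)/I_C = (19 − 13)/5.5 = 1.09 kΩ.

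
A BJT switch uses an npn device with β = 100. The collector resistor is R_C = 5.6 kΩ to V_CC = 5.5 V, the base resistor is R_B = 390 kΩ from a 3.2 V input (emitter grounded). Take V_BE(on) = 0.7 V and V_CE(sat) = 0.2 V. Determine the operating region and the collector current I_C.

Assume active. Base-emitter loop: I_B = (V_BB − V_BE)/R_B = (3.2 − 0.7)/390 = 0.00641 mA.
I_C = β·I_B = 100×0.00641 = 0.641 mA.
V_CE = V_CC − I_C·R_C = 5.5 − 0.641×5.6 = 1.91 V > V_CE(sat), so the active-region assumption holds.

active; I_C ≈ 0.64 mA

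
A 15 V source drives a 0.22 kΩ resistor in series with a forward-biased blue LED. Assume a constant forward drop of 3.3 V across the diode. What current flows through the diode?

KVL around the loop: 15 = V_D + I·R = 3.3 + I × 0.22 kΩ.
So I = (15 − 3.3) / 0.22 kΩ = 11.7 / 0.22 = 53.2 mA.

I ≈ 53 mA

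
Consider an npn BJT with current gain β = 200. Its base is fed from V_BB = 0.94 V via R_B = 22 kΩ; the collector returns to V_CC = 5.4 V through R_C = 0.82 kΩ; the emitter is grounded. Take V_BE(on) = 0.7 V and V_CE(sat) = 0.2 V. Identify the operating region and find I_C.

Assume active. Base-emitter loop: I_B = (V_BB − V_BE)/R_B = (0.94 − 0.7)/22 = 0.0109 mA.
I_C = β·I_B = 200×0.0109 = 2.18 mA.
V_CE = V_CC − I_C·R_C = 5.4 − 2.18×0.82 = 3.61 V > V_CE(sat), so the active-region assumption holds.

active; I_C ≈ 2.2 mA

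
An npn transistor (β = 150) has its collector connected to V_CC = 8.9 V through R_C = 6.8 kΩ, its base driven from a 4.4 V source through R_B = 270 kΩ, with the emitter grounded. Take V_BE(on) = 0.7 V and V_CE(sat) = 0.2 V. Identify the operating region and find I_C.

saturation; I_C ≈ 1.3 mA

Assume active: I_B = (4.4 − 0.7)/270 = 0.0137 mA, giving I_C = β·I_B = 2.06 mA.
But then V_CE = 8.9 − 2.06×6.8 = -5.08 V < V_CE(sat) = 0.2 V — impossible in the active region.
So the transistor is saturated. With V_CE = 0.2 V, I_C = (V_CC − 0.2)/R_C = 8.7/6.8 = 1.28 mA.
Check: β·I_B = 2.06 mA > I_C = 1.28 mA, confirming saturation.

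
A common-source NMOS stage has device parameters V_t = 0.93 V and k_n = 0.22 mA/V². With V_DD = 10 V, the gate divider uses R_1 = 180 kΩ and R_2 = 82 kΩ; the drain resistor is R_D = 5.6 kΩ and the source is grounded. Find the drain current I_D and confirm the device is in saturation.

I_D ≈ 0.53 mA

V_G = V_DD·R_2/(R_1+R_2) = 10×82/262 = 3.13 V. With the source grounded, V_GS = V_G = 3.13 V.
Assume saturation: I_D = (k_n/2)(V_GS − V_t)² = (0.22/2)×(3.13 − 0.93)² = 0.11×2.2² = 0.532 mA.
V_DS = V_DD − I_D·R_D = 10 − 0.532×5.6 = 7.02 V.
Saturation requires V_DS ≥ V_GS − V_t = 2.2 V; 7.02 ≥ 2.2 ✓.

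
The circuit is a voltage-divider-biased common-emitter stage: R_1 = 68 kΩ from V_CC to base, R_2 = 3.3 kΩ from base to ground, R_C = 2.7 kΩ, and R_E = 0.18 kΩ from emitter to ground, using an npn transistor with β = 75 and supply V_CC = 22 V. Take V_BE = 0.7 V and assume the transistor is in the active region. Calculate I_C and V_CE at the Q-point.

I_C ≈ 1.4 mA, V_CE ≈ 18 V

Thevenize the base divider: V_Th = V_CC·R_2/(R_1+R_2) = 22×3.3/71.3 = 1.02 V, R_Th = R_1‖R_2 = 3.15 kΩ.
Base-emitter loop: V_Th = I_B·R_Th + V_BE + (β+1)I_B·R_E, so I_B = (1.02 − 0.7) / (3.15 + 76×0.18) = 0.0189 mA.
I_C = β·I_B = 75×0.0189 = 1.42 mA, and I_E = (β+1)I_B = 1.44 mA.
V_CE = V_CC − I_C·R_C − I_E·R_E = 22 − 1.42×2.7 − 1.44×0.18 = 17.9 V.
V_CE = 17.9 V > 0.2 V confirms active-region operation.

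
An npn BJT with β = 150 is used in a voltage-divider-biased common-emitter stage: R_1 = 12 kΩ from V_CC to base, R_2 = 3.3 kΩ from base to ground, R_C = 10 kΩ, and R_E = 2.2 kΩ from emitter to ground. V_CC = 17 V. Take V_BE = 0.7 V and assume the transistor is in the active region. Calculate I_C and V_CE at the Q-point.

I_C ≈ 1.3 mA, V_CE ≈ 0.76 V

Thevenize the base divider: V_Th = V_CC·R_2/(R_1+R_2) = 17×3.3/15.3 = 3.67 V, R_Th = R_1‖R_2 = 2.59 kΩ.
Base-emitter loop: V_Th = I_B·R_Th + V_BE + (β+1)I_B·R_E, so I_B = (3.67 − 0.7) / (2.59 + 151×2.2) = 0.00886 mA.
I_C = β·I_B = 150×0.00886 = 1.33 mA, and I_E = (β+1)I_B = 1.34 mA.
V_CE = V_CC − I_C·R_C − I_E·R_E = 17 − 1.33×10 − 1.34×2.2 = 0.764 V.
V_CE = 0.764 V > 0.2 V confirms active-region operation.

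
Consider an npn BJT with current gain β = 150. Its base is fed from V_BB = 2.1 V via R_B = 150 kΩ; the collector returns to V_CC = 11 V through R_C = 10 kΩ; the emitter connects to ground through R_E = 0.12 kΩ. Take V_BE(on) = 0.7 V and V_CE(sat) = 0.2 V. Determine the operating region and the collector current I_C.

Assume active: I_B = (2.1 − 0.7)/(150 + 151×0.12) = 0.00833 mA, I_C = β·I_B = 1.25 mA.
Then V_CE = 11 − 1.25×10 − 1.26×0.12 = -1.64 V < 0.2 V — the active assumption fails.
Re-solve with V_CE = 0.2 V. KCL at the emitter: V_E/R_E = (V_BB−0.7−V_E)/R_B + (V_CC−0.2−V_E)/R_C, giving V_E = 0.129 V.
I_C = (V_CC − 0.2 − V_E)/R_C = (10.8 − 0.129)/10 = 1.07 mA.
Check: I_B = (1.4 − 0.129)/150 = 0.00847 mA, and β·I_B = 1.27 mA > I_C, confirming saturation.

saturation; I_C ≈ 1.1 mA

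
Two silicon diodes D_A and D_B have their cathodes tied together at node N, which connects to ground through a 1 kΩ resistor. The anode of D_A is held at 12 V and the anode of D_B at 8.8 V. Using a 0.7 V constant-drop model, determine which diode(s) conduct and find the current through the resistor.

Only D_A conducts; I_R ≈ 11 mA

Assume both conduct. Then node N would need to be at both 12−0.7 = 11.3 V and 8.8−0.7 = 8.1 V, which is impossible.
Assume only D_A conducts: V_N = 12 − 0.7 = 11.3 V, so I_R = 11.3/1 = 11.3 mA.
Check D_B: its anode-to-cathode voltage is 8.8 − 11.3 = -2.5 V < 0.7 V, so it is off. The assumption is consistent.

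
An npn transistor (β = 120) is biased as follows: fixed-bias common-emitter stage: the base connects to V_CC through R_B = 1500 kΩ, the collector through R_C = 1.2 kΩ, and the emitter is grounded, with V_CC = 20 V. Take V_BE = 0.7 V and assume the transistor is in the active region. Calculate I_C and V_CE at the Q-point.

I_C ≈ 1.5 mA, V_CE ≈ 18 V

Base loop: V_CC = I_B·R_B + V_BE, so I_B = (20 − 0.7)/1500 kΩ = 0.0129 mA.
In the active region I_C = β·I_B = 120 × 0.0129 = 1.54 mA.
Collector loop: V_CE = V_CC − I_C·R_C = 20 − 1.54×1.2 = 18.1 V.
Since V_CE = 18.1 V > V_CE(sat) ≈ 0.2 V, the transistor is in the active region as assumed.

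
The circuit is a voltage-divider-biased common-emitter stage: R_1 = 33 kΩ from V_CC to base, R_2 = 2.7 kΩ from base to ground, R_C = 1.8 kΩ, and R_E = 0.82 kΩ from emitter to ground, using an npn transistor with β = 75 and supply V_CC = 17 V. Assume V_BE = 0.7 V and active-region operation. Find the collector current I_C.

I_C ≈ 0.68 mA

Thevenize the base divider: V_Th = V_CC·R_2/(R_1+R_2) = 17×2.7/35.7 = 1.29 V, R_Th = R_1‖R_2 = 2.5 kΩ.
Base-emitter loop: V_Th = I_B·R_Th + V_BE + (β+1)I_B·R_E, so I_B = (1.29 − 0.7) / (2.5 + 76×0.82) = 0.00904 mA.
I_C = β·I_B = 75×0.00904 = 0.678 mA, and I_E = (β+1)I_B = 0.687 mA.
V_CE = V_CC − I_C·R_C − I_E·R_E = 17 − 0.678×1.8 − 0.687×0.82 = 15.2 V.
V_CE = 15.2 V > 0.2 V confirms active-region operation.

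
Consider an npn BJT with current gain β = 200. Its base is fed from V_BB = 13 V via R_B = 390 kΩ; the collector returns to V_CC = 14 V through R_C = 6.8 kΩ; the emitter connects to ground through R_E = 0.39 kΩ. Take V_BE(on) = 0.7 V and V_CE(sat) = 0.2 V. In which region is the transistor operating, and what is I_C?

saturation; I_C ≈ 1.9 mA

Assume active: I_B = (13 − 0.7)/(390 + 201×0.39) = 0.0263 mA, I_C = β·I_B = 5.25 mA.
Then V_CE = 14 − 5.25×6.8 − 5.28×0.39 = -23.8 V < 0.2 V — the active assumption fails.
Re-solve with V_CE = 0.2 V. KCL at the emitter: V_E/R_E = (V_BB−0.7−V_E)/R_B + (V_CC−0.2−V_E)/R_C, giving V_E = 0.759 V.
I_C = (V_CC − 0.2 − V_E)/R_C = (13.8 − 0.759)/6.8 = 1.92 mA.
Check: I_B = (12.3 − 0.759)/390 = 0.0296 mA, and β·I_B = 5.92 mA > I_C, confirming saturation.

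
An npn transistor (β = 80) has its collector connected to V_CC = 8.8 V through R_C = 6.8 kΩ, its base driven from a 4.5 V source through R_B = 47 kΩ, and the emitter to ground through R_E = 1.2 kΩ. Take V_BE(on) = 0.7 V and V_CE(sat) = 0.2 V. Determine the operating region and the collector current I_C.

saturation; I_C ≈ 1.1 mA

Assume active: I_B = (4.5 − 0.7)/(47 + 81×1.2) = 0.0264 mA, I_C = β·I_B = 2.11 mA.
Then V_CE = 8.8 − 2.11×6.8 − 2.13×1.2 = -8.1 V < 0.2 V — the active assumption fails.
Re-solve with V_CE = 0.2 V. KCL at the emitter: V_E/R_E = (V_BB−0.7−V_E)/R_B + (V_CC−0.2−V_E)/R_C, giving V_E = 1.34 V.
I_C = (V_CC − 0.2 − V_E)/R_C = (8.6 − 1.34)/6.8 = 1.07 mA.
Check: I_B = (3.8 − 1.34)/47 = 0.0523 mA, and β·I_B = 4.18 mA > I_C, confirming saturation.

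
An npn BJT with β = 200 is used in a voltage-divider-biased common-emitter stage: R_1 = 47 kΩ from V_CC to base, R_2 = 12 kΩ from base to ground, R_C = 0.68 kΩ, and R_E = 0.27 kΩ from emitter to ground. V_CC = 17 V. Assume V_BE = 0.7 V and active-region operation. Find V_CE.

Thevenize the base divider: V_Th = V_CC·R_2/(R_1+R_2) = 17×12/59 = 3.46 V, R_Th = R_1‖R_2 = 9.56 kΩ.
Base-emitter loop: V_Th = I_B·R_Th + V_BE + (β+1)I_B·R_E, so I_B = (3.46 − 0.7) / (9.56 + 201×0.27) = 0.0432 mA.
I_C = β·I_B = 200×0.0432 = 8.64 mA, and I_E = (β+1)I_B = 8.68 mA.
V_CE = V_CC − I_C·R_C − I_E·R_E = 17 − 8.64×0.68 − 8.68×0.27 = 8.78 V.
V_CE = 8.78 V > 0.2 V confirms active-region operation.

V_CE ≈ 8.8 V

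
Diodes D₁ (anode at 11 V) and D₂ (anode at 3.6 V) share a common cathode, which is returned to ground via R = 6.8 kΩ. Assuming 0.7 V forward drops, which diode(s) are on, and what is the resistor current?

Assume both conduct. Then node N would need to be at both 11−0.7 = 10.3 V and 3.6−0.7 = 2.9 V, which is impossible.
Assume only D₁ conducts: V_N = 11 − 0.7 = 10.3 V, so I_R = 10.3/6.8 = 1.51 mA.
Check D₂: its anode-to-cathode voltage is 3.6 − 10.3 = -6.7 V < 0.7 V, so it is off. The assumption is consistent.

Only D₁ conducts; I_R ≈ 1.5 mA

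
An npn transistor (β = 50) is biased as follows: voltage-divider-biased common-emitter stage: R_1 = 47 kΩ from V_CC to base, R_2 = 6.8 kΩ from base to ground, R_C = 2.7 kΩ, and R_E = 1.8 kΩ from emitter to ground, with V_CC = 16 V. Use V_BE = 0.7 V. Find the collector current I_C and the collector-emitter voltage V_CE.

Thevenize the base divider: V_Th = V_CC·R_2/(R_1+R_2) = 16×6.8/53.8 = 2.02 V, R_Th = R_1‖R_2 = 5.94 kΩ.
Base-emitter loop: V_Th = I_B·R_Th + V_BE + (β+1)I_B·R_E, so I_B = (2.02 − 0.7) / (5.94 + 51×1.8) = 0.0135 mA.
I_C = β·I_B = 50×0.0135 = 0.676 mA, and I_E = (β+1)I_B = 0.69 mA.
V_CE = V_CC − I_C·R_C − I_E·R_E = 16 − 0.676×2.7 − 0.69×1.8 = 12.9 V.
V_CE = 12.9 V > 0.2 V confirms active-region operation.

I_C ≈ 0.68 mA, V_CE ≈ 13 V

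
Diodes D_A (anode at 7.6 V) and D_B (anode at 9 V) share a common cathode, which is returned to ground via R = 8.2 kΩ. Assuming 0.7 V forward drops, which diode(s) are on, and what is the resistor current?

Only D_B conducts; I_R ≈ 1 mA

Assume both conduct. Then node N would need to be at both 7.6−0.7 = 6.9 V and 9−0.7 = 8.3 V, which is impossible.
Assume only D_B conducts: V_N = 9 − 0.7 = 8.3 V, so I_R = 8.3/8.2 = 1.01 mA.
Check D_A: its anode-to-cathode voltage is 7.6 − 8.3 = -0.7 V < 0.7 V, so it is off. The assumption is consistent.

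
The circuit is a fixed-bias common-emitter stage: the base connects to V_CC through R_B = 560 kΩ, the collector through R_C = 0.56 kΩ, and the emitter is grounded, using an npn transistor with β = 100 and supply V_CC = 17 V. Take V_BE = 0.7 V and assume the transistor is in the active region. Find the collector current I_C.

Base loop: V_CC = I_B·R_B + V_BE, so I_B = (17 − 0.7)/560 kΩ = 0.0291 mA.
In the active region I_C = β·I_B = 100 × 0.0291 = 2.91 mA.
Collector loop: V_CE = V_CC − I_C·R_C = 17 − 2.91×0.56 = 15.4 V.
Since V_CE = 15.4 V > V_CE(sat) ≈ 0.2 V, the transistor is in the active region as assumed.

I_C ≈ 2.9 mA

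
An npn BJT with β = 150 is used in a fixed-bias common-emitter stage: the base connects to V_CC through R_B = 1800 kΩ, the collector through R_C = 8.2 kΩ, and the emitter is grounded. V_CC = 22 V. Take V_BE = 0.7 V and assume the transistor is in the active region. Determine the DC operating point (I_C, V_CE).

I_C ≈ 1.8 mA, V_CE ≈ 7.4 V

Base loop: V_CC = I_B·R_B + V_BE, so I_B = (22 − 0.7)/1800 kΩ = 0.0118 mA.
In the active region I_C = β·I_B = 150 × 0.0118 = 1.78 mA.
Collector loop: V_CE = V_CC − I_C·R_C = 22 − 1.78×8.2 = 7.45 V.
Since V_CE = 7.45 V > V_CE(sat) ≈ 0.2 V, the transistor is in the active region as assumed.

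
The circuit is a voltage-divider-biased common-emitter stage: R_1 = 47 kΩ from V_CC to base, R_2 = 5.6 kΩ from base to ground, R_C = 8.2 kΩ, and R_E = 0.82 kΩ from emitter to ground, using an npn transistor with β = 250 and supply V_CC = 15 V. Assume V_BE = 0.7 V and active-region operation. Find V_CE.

V_CE ≈ 5.4 V

Thevenize the base divider: V_Th = V_CC·R_2/(R_1+R_2) = 15×5.6/52.6 = 1.6 V, R_Th = R_1‖R_2 = 5 kΩ.
Base-emitter loop: V_Th = I_B·R_Th + V_BE + (β+1)I_B·R_E, so I_B = (1.6 − 0.7) / (5 + 251×0.82) = 0.00425 mA.
I_C = β·I_B = 250×0.00425 = 1.06 mA, and I_E = (β+1)I_B = 1.07 mA.
V_CE = V_CC − I_C·R_C − I_E·R_E = 15 − 1.06×8.2 − 1.07×0.82 = 5.4 V.
V_CE = 5.4 V > 0.2 V confirms active-region operation.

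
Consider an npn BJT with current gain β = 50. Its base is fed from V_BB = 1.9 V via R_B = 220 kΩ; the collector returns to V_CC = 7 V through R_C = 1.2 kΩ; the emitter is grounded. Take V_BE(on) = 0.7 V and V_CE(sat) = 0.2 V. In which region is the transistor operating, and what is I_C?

Assume active. Base-emitter loop: I_B = (V_BB − V_BE)/R_B = (1.9 − 0.7)/220 = 0.00545 mA.
I_C = β·I_B = 50×0.00545 = 0.273 mA.
V_CE = V_CC − I_C·R_C = 7 − 0.273×1.2 = 6.67 V > V_CE(sat), so the active-region assumption holds.

active; I_C ≈ 0.27 mA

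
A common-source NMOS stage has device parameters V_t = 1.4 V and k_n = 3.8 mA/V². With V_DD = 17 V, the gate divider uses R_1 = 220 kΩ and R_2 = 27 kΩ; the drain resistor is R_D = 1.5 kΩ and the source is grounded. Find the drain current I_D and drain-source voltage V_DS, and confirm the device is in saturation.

I_D ≈ 0.4 mA, V_DS ≈ 16 V

V_G = V_DD·R_2/(R_1+R_2) = 17×27/247 = 1.86 V. With the source grounded, V_GS = V_G = 1.86 V.
Assume saturation: I_D = (k_n/2)(V_GS − V_t)² = (3.8/2)×(1.86 − 1.4)² = 1.9×0.458² = 0.399 mA.
V_DS = V_DD − I_D·R_D = 17 − 0.399×1.5 = 16.4 V.
Saturation requires V_DS ≥ V_GS − V_t = 0.458 V; 16.4 ≥ 0.458 ✓.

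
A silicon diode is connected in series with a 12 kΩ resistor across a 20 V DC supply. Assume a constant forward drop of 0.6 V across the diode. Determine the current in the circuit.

KVL around the loop: 20 = V_D + I·R = 0.6 + I × 12 kΩ.
So I = (20 − 0.6) / 12 kΩ = 19.4 / 12 = 1.62 mA.

I ≈ 1.6 mA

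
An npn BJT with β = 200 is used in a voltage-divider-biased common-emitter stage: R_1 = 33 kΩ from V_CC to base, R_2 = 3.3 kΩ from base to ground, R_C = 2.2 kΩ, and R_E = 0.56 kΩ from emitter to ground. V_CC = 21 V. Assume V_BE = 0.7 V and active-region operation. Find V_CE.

Thevenize the base divider: V_Th = V_CC·R_2/(R_1+R_2) = 21×3.3/36.3 = 1.91 V, R_Th = R_1‖R_2 = 3 kΩ.
Base-emitter loop: V_Th = I_B·R_Th + V_BE + (β+1)I_B·R_E, so I_B = (1.91 − 0.7) / (3 + 201×0.56) = 0.0105 mA.
I_C = β·I_B = 200×0.0105 = 2.09 mA, and I_E = (β+1)I_B = 2.1 mA.
V_CE = V_CC − I_C·R_C − I_E·R_E = 21 − 2.09×2.2 − 2.1×0.56 = 15.2 V.
V_CE = 15.2 V > 0.2 V confirms active-region operation.

V_CE ≈ 15 V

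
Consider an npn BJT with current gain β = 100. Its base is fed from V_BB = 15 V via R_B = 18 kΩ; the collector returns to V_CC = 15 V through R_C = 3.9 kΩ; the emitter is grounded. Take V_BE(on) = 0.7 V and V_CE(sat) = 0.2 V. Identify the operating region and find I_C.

saturation; I_C ≈ 3.8 mA

Assume active: I_B = (15 − 0.7)/18 = 0.794 mA, giving I_C = β·I_B = 79.4 mA.
But then V_CE = 15 − 79.4×3.9 = -295 V < V_CE(sat) = 0.2 V — impossible in the active region.
So the transistor is saturated. With V_CE = 0.2 V, I_C = (V_CC − 0.2)/R_C = 14.8/3.9 = 3.79 mA.
Check: β·I_B = 79.4 mA > I_C = 3.79 mA, confirming saturation.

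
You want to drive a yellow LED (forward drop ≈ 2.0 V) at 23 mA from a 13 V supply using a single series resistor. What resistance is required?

R ≈ 0.48 kΩ

The resistor drops V_S − V_D = 13 − 2.0 = 11 V at 23 mA.
R = 11 V / 23 mA = 0.478 kΩ.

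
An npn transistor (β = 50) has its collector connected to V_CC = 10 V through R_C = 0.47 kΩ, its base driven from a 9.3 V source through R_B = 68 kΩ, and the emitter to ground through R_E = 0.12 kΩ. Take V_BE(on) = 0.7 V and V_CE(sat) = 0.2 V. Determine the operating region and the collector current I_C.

Assume active. Base-emitter loop: I_B = (V_BB − V_BE)/(R_B + (β+1)R_E) = (9.3 − 0.7)/(68 + 51×0.12) = 0.116 mA.
I_C = β·I_B = 50×0.116 = 5.8 mA.
V_CE = V_CC − I_C·R_C − I_E·R_E = 10 − 5.8×0.47 − 5.92×0.12 = 6.56 V > V_CE(sat), so the active-region assumption holds.

active; I_C ≈ 5.8 mA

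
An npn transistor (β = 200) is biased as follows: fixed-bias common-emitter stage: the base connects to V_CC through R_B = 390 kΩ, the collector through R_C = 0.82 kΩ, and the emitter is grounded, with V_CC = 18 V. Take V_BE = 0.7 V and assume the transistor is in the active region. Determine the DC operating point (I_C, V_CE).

Base loop: V_CC = I_B·R_B + V_BE, so I_B = (18 − 0.7)/390 kΩ = 0.0444 mA.
In the active region I_C = β·I_B = 200 × 0.0444 = 8.87 mA.
Collector loop: V_CE = V_CC − I_C·R_C = 18 − 8.87×0.82 = 10.7 V.
Since V_CE = 10.7 V > V_CE(sat) ≈ 0.2 V, the transistor is in the active region as assumed.

I_C ≈ 8.9 mA, V_CE ≈ 11 V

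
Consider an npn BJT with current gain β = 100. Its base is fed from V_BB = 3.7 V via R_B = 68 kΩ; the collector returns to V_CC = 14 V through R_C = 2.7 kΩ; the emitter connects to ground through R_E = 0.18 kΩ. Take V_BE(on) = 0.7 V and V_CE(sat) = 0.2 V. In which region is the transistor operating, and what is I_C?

Assume active. Base-emitter loop: I_B = (V_BB − V_BE)/(R_B + (β+1)R_E) = (3.7 − 0.7)/(68 + 101×0.18) = 0.0348 mA.
I_C = β·I_B = 100×0.0348 = 3.48 mA.
V_CE = V_CC − I_C·R_C − I_E·R_E = 14 − 3.48×2.7 − 3.52×0.18 = 3.97 V > V_CE(sat), so the active-region assumption holds.

active; I_C ≈ 3.5 mA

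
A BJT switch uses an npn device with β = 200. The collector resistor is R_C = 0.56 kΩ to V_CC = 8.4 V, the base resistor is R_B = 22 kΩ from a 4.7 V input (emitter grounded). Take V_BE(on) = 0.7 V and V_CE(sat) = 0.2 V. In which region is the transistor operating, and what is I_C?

saturation; I_C ≈ 15 mA

Assume active: I_B = (4.7 − 0.7)/22 = 0.182 mA, giving I_C = β·I_B = 36.4 mA.
But then V_CE = 8.4 − 36.4×0.56 = -12 V < V_CE(sat) = 0.2 V — impossible in the active region.
So the transistor is saturated. With V_CE = 0.2 V, I_C = (V_CC − 0.2)/R_C = 8.2/0.56 = 14.6 mA.
Check: β·I_B = 36.4 mA > I_C = 14.6 mA, confirming saturation.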